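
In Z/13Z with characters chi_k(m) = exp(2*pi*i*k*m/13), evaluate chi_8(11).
chi_8(11) = zeta_13^88 = exp(-6*I*pi/13)

Argument: chi_8(11) = zeta_13^(8*11) = zeta_13^88. Since zeta_13^13 = 1, this equals zeta_13^10 = exp(2*pi*i*10/13) = exp(-6*I*pi/13).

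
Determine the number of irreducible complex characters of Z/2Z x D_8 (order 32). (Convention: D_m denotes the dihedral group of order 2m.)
14

Reasoning: The number of irreducible complex representations of a finite group equals its number of conjugacy classes. For a direct product, #classes(G x H) = #classes(G) * #classes(H). Z/2Z has 2 classes (abelian), D_8 has 7 classes, so 2 * 7 = 14, so Z/2Z x D_8 (order 32) has exactly 14 irreducible complex representations.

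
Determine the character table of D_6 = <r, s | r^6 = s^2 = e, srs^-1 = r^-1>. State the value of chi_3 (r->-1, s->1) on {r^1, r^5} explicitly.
Conjugacy classes: {e} of size 1, {r^3} of size 1, {r^1, r^5} of size 2, {r^2, r^4} of size 2, {s, sr^2, ...} of size 3, {sr, sr^3, ...} of size 3.
Character table:
  irrep \ class              {e} (size 1)  {r^3} (size 1)  {r^1, r^5} (size 2)  {r^2, r^4} (size 2)  {s, sr^2, ...} (size 3)  {sr, sr^3, ...} (size 3)
  chi_1 (triv)               1             1               1                    1                    1                        1                       
  chi_2 (sign: r->1, s->-1)  1             1               1                    1                    -1                       -1                      
  chi_3 (r->-1, s->1)        1             -1              -1                   1                    1                        -1                      
  chi_4 (r->-1, s->-1)       1             -1              -1                   1                    -1                       1                       
  chi_5 (2d, j=1)            2             -2              1                    -1                   0                        0                       
  chi_6 (2d, j=2)            2             2               -1                   -1                   0                        0                       

Spot check: chi_3 (r->-1, s->1) on {r^1, r^5} = -1.

D_6 has order 2*6 = 12 with 6 conjugacy classes, hence 6 irreducibles. Sum of squared dims 1 + 1 + 1 + 1 + 4 + 4 = 12 = |G|. Linear characters come from the abelianisation; the 2-dimensional irreps have character r^k -> 2*cos(2*pi*j*k/6), reflections -> 0.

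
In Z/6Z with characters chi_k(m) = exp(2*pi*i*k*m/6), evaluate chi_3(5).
chi_3(5) = zeta_6^15 = -1

Reasoning: chi_3(5) = zeta_6^(3*5) = zeta_6^15. Since zeta_6^6 = 1, this equals zeta_6^3 = exp(2*pi*i*3/6) = -1.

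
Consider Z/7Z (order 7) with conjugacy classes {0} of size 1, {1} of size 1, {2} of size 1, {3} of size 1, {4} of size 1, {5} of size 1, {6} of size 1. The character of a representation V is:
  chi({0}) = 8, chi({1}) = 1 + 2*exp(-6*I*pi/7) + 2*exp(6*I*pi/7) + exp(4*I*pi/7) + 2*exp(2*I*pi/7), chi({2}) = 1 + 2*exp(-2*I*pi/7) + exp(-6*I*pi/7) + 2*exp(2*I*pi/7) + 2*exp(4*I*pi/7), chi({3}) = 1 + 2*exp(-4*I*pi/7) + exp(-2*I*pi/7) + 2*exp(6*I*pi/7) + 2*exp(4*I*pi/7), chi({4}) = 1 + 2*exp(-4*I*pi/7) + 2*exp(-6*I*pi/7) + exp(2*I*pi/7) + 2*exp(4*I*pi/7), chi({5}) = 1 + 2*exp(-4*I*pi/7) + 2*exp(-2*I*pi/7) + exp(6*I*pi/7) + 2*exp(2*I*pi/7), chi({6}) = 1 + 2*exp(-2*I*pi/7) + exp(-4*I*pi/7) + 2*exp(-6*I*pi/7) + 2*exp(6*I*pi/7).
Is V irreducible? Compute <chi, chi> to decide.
Not irreducible (reducible): <chi, chi> = 14 > 1.

<chi, chi> = (1/|G|) sum_C |C| * |chi(C)|^2 = (1/7)[1*|8|^2 + 1*|1 + 2*exp(-6*I*pi/7) + 2*exp(6*I*pi/7) + exp(4*I*pi/7) + 2*exp(2*I*pi/7)|^2 + 1*|1 + 2*exp(-2*I*pi/7) + exp(-6*I*pi/7) + 2*exp(2*I*pi/7) + 2*exp(4*I*pi/7)|^2 + 1*|1 + 2*exp(-4*I*pi/7) + exp(-2*I*pi/7) + 2*exp(6*I*pi/7) + 2*exp(4*I*pi/7)|^2 + 1*|1 + 2*exp(-4*I*pi/7) + 2*exp(-6*I*pi/7) + exp(2*I*pi/7) + 2*exp(4*I*pi/7)|^2 + 1*|1 + 2*exp(-4*I*pi/7) + 2*exp(-2*I*pi/7) + exp(6*I*pi/7) + 2*exp(2*I*pi/7)|^2 + 1*|1 + 2*exp(-2*I*pi/7) + exp(-4*I*pi/7) + 2*exp(-6*I*pi/7) + 2*exp(6*I*pi/7)|^2]
  = (1/7)[(64) + (14 + 10*exp(-2*I*pi/7) + 7*exp(-4*I*pi/7) + 8*exp(-6*I*pi/7) + 8*exp(6*I*pi/7) + 7*exp(4*I*pi/7) + 10*exp(2*I*pi/7)) + (14 + 10*exp(-4*I*pi/7) + 8*exp(-2*I*pi/7) + 7*exp(-6*I*pi/7) + 7*exp(6*I*pi/7) + 8*exp(2*I*pi/7) + 10*exp(4*I*pi/7)) + (14 + 8*exp(-4*I*pi/7) + 7*exp(-2*I*pi/7) + 10*exp(-6*I*pi/7) + 10*exp(6*I*pi/7) + 7*exp(2*I*pi/7) + 8*exp(4*I*pi/7)) + (14 + 8*exp(-4*I*pi/7) + 7*exp(-2*I*pi/7) + 10*exp(-6*I*pi/7) + 10*exp(6*I*pi/7) + 7*exp(2*I*pi/7) + 8*exp(4*I*pi/7)) + (14 + 10*exp(-4*I*pi/7) + 8*exp(-2*I*pi/7) + 7*exp(-6*I*pi/7) + 7*exp(6*I*pi/7) + 8*exp(2*I*pi/7) + 10*exp(4*I*pi/7)) + (14 + 10*exp(-2*I*pi/7) + 7*exp(-4*I*pi/7) + 8*exp(-6*I*pi/7) + 8*exp(6*I*pi/7) + 7*exp(4*I*pi/7) + 10*exp(2*I*pi/7))] = 98/7 = 14.
(Exp terms are combined using exp(i*s)*conj(exp(i*t)) = exp(i*(s-t)), and sums of them are collapsed using the identity that for every m > 1 the m distinct m-th roots of unity sum to 0, e.g. 1 + exp(2*I*pi/3) + exp(-2*I*pi/3) = 0.)
A character is irreducible iff <chi, chi> = 1, so this representation is reducible.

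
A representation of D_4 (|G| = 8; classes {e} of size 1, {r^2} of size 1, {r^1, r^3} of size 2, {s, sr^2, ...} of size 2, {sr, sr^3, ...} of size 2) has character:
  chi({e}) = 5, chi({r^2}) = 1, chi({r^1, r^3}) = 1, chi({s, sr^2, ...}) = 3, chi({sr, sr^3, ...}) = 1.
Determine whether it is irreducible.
Not irreducible (reducible): <chi, chi> = 6 > 1.

Proof sketch: <chi, chi> = (1/|G|) sum_C |C| * |chi(C)|^2 = (1/8)[1*|5|^2 + 1*|1|^2 + 2*|1|^2 + 2*|3|^2 + 2*|1|^2]
  = (1/8)[(25) + (1) + (2) + (18) + (2)] = 48/8 = 6.
A character is irreducible iff <chi, chi> = 1, so this representation is reducible.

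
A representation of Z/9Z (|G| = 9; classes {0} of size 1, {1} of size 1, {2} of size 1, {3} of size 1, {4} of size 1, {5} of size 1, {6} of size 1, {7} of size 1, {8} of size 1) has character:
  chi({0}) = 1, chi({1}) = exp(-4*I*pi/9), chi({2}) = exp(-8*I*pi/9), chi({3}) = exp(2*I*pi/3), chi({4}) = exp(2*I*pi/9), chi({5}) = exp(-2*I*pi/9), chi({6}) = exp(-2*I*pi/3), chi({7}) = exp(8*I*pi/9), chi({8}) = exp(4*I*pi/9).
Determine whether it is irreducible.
Irreducible: <chi, chi> = 1.

Reasoning: <chi, chi> = (1/|G|) sum_C |C| * |chi(C)|^2 = (1/9)[1*|1|^2 + 1*|exp(-4*I*pi/9)|^2 + 1*|exp(-8*I*pi/9)|^2 + 1*|exp(2*I*pi/3)|^2 + 1*|exp(2*I*pi/9)|^2 + 1*|exp(-2*I*pi/9)|^2 + 1*|exp(-2*I*pi/3)|^2 + 1*|exp(8*I*pi/9)|^2 + 1*|exp(4*I*pi/9)|^2]
  = (1/9)[(1) + (1) + (1) + (1) + (1) + (1) + (1) + (1) + (1)] = 9/9 = 1.
(Exp terms are combined using exp(i*s)*conj(exp(i*t)) = exp(i*(s-t)), and sums of them are collapsed using the identity that for every m > 1 the m distinct m-th roots of unity sum to 0, e.g. 1 + exp(2*I*pi/3) + exp(-2*I*pi/3) = 0.)
A character is irreducible iff <chi, chi> = 1, so this representation is irreducible.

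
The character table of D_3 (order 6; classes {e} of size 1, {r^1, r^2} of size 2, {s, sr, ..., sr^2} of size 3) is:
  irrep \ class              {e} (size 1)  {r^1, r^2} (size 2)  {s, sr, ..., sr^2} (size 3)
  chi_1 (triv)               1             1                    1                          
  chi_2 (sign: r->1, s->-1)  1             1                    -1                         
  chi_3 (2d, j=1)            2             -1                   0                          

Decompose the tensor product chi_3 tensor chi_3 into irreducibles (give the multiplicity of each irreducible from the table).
chi_3 tensor chi_3 = chi_1 + chi_2 + chi_3 (all other irreducibles have multiplicity 0).

Working: The character of a tensor product is the pointwise product (chi_3 * chi_3)(C) = chi_3(C) * chi_3(C):
  {e}: (2)*(2), {r^1, r^2}: (-1)*(-1), {s, sr, ..., sr^2}: (0)*(0)
so (chi_3 * chi_3) takes values
  {e} -> 4, {r^1, r^2} -> 1, {s, sr, ..., sr^2} -> 0.
Now take the inner product of this character with each irreducible chi from the table, <chi_3*chi_3, chi> = (1/6) sum_C |C| (chi_3*chi_3)(C) conj(chi(C)):
  <chi_3*chi_3, chi_1> = (1/6)[1*(4)*conj(1) + 2*(1)*conj(1) + 3*(0)*conj(1)]
      = (1/6)[(4) + (2) + (0)] = 6/6 = 1
  <chi_3*chi_3, chi_2> = (1/6)[1*(4)*conj(1) + 2*(1)*conj(1) + 3*(0)*conj(-1)]
      = (1/6)[(4) + (2) + (0)] = 6/6 = 1
  <chi_3*chi_3, chi_3> = (1/6)[1*(4)*conj(2) + 2*(1)*conj(-1) + 3*(0)*conj(0)]
      = (1/6)[(8) + (-2) + (0)] = 6/6 = 1
Hence the multiplicities are chi_1: 1, chi_2: 1, chi_3: 1. Dimension check: dim(chi_3)*dim(chi_3) = 2*2 = 4 and sum (mult * dim) = 1*1 + 1*1 + 1*2 = 4.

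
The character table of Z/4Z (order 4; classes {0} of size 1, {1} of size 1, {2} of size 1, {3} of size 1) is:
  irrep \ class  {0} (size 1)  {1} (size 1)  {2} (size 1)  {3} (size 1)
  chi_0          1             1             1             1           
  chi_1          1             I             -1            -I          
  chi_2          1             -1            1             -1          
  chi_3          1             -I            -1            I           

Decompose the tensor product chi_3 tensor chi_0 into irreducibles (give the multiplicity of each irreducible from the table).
chi_3 tensor chi_0 = chi_3 (all other irreducibles have multiplicity 0).

Working: The character of a tensor product is the pointwise product (chi_3 * chi_0)(C) = chi_3(C) * chi_0(C):
  {0}: (1)*(1), {1}: (-I)*(1), {2}: (-1)*(1), {3}: (I)*(1)
so (chi_3 * chi_0) takes values
  {0} -> 1, {1} -> -I, {2} -> -1, {3} -> I.
Now take the inner product of this character with each irreducible chi from the table, <chi_3*chi_0, chi> = (1/4) sum_C |C| (chi_3*chi_0)(C) conj(chi(C)):
  <chi_3*chi_0, chi_0> = (1/4)[1*(1)*conj(1) + 1*(-I)*conj(1) + 1*(-1)*conj(1) + 1*(I)*conj(1)]
      = (1/4)[(1) + (-I) + (-1) + (I)] = 0/4 = 0
  <chi_3*chi_0, chi_1> = (1/4)[1*(1)*conj(1) + 1*(-I)*conj(I) + 1*(-1)*conj(-1) + 1*(I)*conj(-I)]
      = (1/4)[(1) + (-1) + (1) + (-1)] = 0/4 = 0
  <chi_3*chi_0, chi_2> = (1/4)[1*(1)*conj(1) + 1*(-I)*conj(-1) + 1*(-1)*conj(1) + 1*(I)*conj(-1)]
      = (1/4)[(1) + (I) + (-1) + (-I)] = 0/4 = 0
  <chi_3*chi_0, chi_3> = (1/4)[1*(1)*conj(1) + 1*(-I)*conj(-I) + 1*(-1)*conj(-1) + 1*(I)*conj(I)]
      = (1/4)[(1) + (1) + (1) + (1)] = 4/4 = 1
(Exp terms are combined using exp(i*s)*conj(exp(i*t)) = exp(i*(s-t)), and sums of them are collapsed using the identity that for every m > 1 the m distinct m-th roots of unity sum to 0, e.g. 1 + exp(2*I*pi/3) + exp(-2*I*pi/3) = 0.)
Hence the multiplicities are chi_3: 1. Dimension check: dim(chi_3)*dim(chi_0) = 1*1 = 1 and sum (mult * dim) = 1*1 = 1.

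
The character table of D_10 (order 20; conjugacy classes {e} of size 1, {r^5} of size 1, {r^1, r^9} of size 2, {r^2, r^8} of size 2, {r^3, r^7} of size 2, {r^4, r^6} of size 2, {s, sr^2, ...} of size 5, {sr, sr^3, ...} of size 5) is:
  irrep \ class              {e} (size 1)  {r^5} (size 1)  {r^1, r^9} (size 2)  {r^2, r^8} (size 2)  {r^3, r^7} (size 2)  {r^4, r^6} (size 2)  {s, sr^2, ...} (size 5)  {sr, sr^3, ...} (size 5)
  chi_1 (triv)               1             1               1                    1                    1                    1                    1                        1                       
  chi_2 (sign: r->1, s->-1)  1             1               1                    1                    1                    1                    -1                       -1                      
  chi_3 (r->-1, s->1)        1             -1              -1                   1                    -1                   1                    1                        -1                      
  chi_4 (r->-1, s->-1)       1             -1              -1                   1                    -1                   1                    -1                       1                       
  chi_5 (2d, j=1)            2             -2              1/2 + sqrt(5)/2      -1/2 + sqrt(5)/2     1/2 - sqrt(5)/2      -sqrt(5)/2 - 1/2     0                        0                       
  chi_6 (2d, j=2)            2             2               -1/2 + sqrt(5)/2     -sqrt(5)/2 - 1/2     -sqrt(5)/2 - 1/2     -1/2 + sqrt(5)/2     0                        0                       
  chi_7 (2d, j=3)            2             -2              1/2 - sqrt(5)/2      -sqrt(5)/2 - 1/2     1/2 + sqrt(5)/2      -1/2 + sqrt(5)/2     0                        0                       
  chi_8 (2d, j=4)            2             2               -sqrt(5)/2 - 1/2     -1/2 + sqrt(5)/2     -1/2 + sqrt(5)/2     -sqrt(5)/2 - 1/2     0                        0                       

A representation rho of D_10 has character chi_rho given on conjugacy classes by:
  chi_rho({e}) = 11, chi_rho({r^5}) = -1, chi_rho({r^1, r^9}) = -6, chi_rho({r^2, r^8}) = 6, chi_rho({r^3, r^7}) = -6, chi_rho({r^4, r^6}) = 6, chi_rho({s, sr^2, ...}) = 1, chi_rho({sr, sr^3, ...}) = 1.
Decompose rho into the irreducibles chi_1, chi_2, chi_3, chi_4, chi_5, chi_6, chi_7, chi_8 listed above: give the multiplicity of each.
Multiplicities: chi_1: 1, chi_2: 0, chi_3: 3, chi_4: 3, chi_5: 0, chi_6: 1, chi_7: 0, chi_8: 1.

Justification: Use <chi_rho, chi> = (1/|G|) sum_C |C| * chi_rho(C) * conj(chi(C)) with |G| = 20 for each irreducible chi in the table:
  <chi_rho, chi_1> = (1/20)[1*(11)*conj(1) + 1*(-1)*conj(1) + 2*(-6)*conj(1) + 2*(6)*conj(1) + 2*(-6)*conj(1) + 2*(6)*conj(1) + 5*(1)*conj(1) + 5*(1)*conj(1)]
      = (1/20)[(11) + (-1) + (-12) + (12) + (-12) + (12) + (5) + (5)] = 20/20 = 1
  <chi_rho, chi_2> = (1/20)[1*(11)*conj(1) + 1*(-1)*conj(1) + 2*(-6)*conj(1) + 2*(6)*conj(1) + 2*(-6)*conj(1) + 2*(6)*conj(1) + 5*(1)*conj(-1) + 5*(1)*conj(-1)]
      = (1/20)[(11) + (-1) + (-12) + (12) + (-12) + (12) + (-5) + (-5)] = 0/20 = 0
  <chi_rho, chi_3> = (1/20)[1*(11)*conj(1) + 1*(-1)*conj(-1) + 2*(-6)*conj(-1) + 2*(6)*conj(1) + 2*(-6)*conj(-1) + 2*(6)*conj(1) + 5*(1)*conj(1) + 5*(1)*conj(-1)]
      = (1/20)[(11) + (1) + (12) + (12) + (12) + (12) + (5) + (-5)] = 60/20 = 3
  <chi_rho, chi_4> = (1/20)[1*(11)*conj(1) + 1*(-1)*conj(-1) + 2*(-6)*conj(-1) + 2*(6)*conj(1) + 2*(-6)*conj(-1) + 2*(6)*conj(1) + 5*(1)*conj(-1) + 5*(1)*conj(1)]
      = (1/20)[(11) + (1) + (12) + (12) + (12) + (12) + (-5) + (5)] = 60/20 = 3
  <chi_rho, chi_5> = (1/20)[1*(11)*conj(2) + 1*(-1)*conj(-2) + 2*(-6)*conj(1/2 + sqrt(5)/2) + 2*(6)*conj(-1/2 + sqrt(5)/2) + 2*(-6)*conj(1/2 - sqrt(5)/2) + 2*(6)*conj(-sqrt(5)/2 - 1/2) + 5*(1)*conj(0) + 5*(1)*conj(0)]
      = (1/20)[(22) + (2) + (-6*sqrt(5) - 6) + (-6 + 6*sqrt(5)) + (-6 + 6*sqrt(5)) + (-6*sqrt(5) - 6) + (0) + (0)] = 0/20 = 0
  <chi_rho, chi_6> = (1/20)[1*(11)*conj(2) + 1*(-1)*conj(2) + 2*(-6)*conj(-1/2 + sqrt(5)/2) + 2*(6)*conj(-sqrt(5)/2 - 1/2) + 2*(-6)*conj(-sqrt(5)/2 - 1/2) + 2*(6)*conj(-1/2 + sqrt(5)/2) + 5*(1)*conj(0) + 5*(1)*conj(0)]
      = (1/20)[(22) + (-2) + (6 - 6*sqrt(5)) + (-6*sqrt(5) - 6) + (6 + 6*sqrt(5)) + (-6 + 6*sqrt(5)) + (0) + (0)] = 20/20 = 1
  <chi_rho, chi_7> = (1/20)[1*(11)*conj(2) + 1*(-1)*conj(-2) + 2*(-6)*conj(1/2 - sqrt(5)/2) + 2*(6)*conj(-sqrt(5)/2 - 1/2) + 2*(-6)*conj(1/2 + sqrt(5)/2) + 2*(6)*conj(-1/2 + sqrt(5)/2) + 5*(1)*conj(0) + 5*(1)*conj(0)]
      = (1/20)[(22) + (2) + (-6 + 6*sqrt(5)) + (-6*sqrt(5) - 6) + (-6*sqrt(5) - 6) + (-6 + 6*sqrt(5)) + (0) + (0)] = 0/20 = 0
  <chi_rho, chi_8> = (1/20)[1*(11)*conj(2) + 1*(-1)*conj(2) + 2*(-6)*conj(-sqrt(5)/2 - 1/2) + 2*(6)*conj(-1/2 + sqrt(5)/2) + 2*(-6)*conj(-1/2 + sqrt(5)/2) + 2*(6)*conj(-sqrt(5)/2 - 1/2) + 5*(1)*conj(0) + 5*(1)*conj(0)]
      = (1/20)[(22) + (-2) + (6 + 6*sqrt(5)) + (-6 + 6*sqrt(5)) + (6 - 6*sqrt(5)) + (-6*sqrt(5) - 6) + (0) + (0)] = 20/20 = 1
Dimension check: dim(rho) = sum (mult * dim) = 1*1 + 0*1 + 3*1 + 3*1 + 0*2 + 1*2 + 0*2 + 1*2 = 11 = chi_rho(e) = 11.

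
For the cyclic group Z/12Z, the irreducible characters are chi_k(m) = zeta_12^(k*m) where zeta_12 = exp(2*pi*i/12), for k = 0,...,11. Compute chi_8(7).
chi_8(7) = zeta_12^56 = exp(-2*I*pi/3)

Proof sketch: chi_8(7) = zeta_12^(8*7) = zeta_12^56. Since zeta_12^12 = 1, this equals zeta_12^8 = exp(2*pi*i*8/12) = exp(-2*I*pi/3).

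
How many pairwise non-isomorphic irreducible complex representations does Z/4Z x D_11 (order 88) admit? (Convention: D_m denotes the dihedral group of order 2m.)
28

The number of irreducible complex representations of a finite group equals its number of conjugacy classes. For a direct product, #classes(G x H) = #classes(G) * #classes(H). Z/4Z has 4 classes (abelian), D_11 has 7 classes, so 4 * 7 = 28, so Z/4Z x D_11 (order 88) has exactly 28 irreducible complex representations.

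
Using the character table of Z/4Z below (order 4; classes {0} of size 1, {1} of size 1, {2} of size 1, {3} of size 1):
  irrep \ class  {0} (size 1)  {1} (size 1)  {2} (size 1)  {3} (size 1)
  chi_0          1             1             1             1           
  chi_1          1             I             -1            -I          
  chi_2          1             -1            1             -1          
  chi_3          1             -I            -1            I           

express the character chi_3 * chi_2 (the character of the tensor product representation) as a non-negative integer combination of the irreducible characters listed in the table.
chi_3 tensor chi_2 = chi_1 (all other irreducibles have multiplicity 0).

Solution. The character of a tensor product is the pointwise product (chi_3 * chi_2)(C) = chi_3(C) * chi_2(C):
  {0}: (1)*(1), {1}: (-I)*(-1), {2}: (-1)*(1), {3}: (I)*(-1)
so (chi_3 * chi_2) takes values
  {0} -> 1, {1} -> I, {2} -> -1, {3} -> -I.
Now take the inner product of this character with each irreducible chi from the table, <chi_3*chi_2, chi> = (1/4) sum_C |C| (chi_3*chi_2)(C) conj(chi(C)):
  <chi_3*chi_2, chi_0> = (1/4)[1*(1)*conj(1) + 1*(I)*conj(1) + 1*(-1)*conj(1) + 1*(-I)*conj(1)]
      = (1/4)[(1) + (I) + (-1) + (-I)] = 0/4 = 0
  <chi_3*chi_2, chi_1> = (1/4)[1*(1)*conj(1) + 1*(I)*conj(I) + 1*(-1)*conj(-1) + 1*(-I)*conj(-I)]
      = (1/4)[(1) + (1) + (1) + (1)] = 4/4 = 1
  <chi_3*chi_2, chi_2> = (1/4)[1*(1)*conj(1) + 1*(I)*conj(-1) + 1*(-1)*conj(1) + 1*(-I)*conj(-1)]
      = (1/4)[(1) + (-I) + (-1) + (I)] = 0/4 = 0
  <chi_3*chi_2, chi_3> = (1/4)[1*(1)*conj(1) + 1*(I)*conj(-I) + 1*(-1)*conj(-1) + 1*(-I)*conj(I)]
      = (1/4)[(1) + (-1) + (1) + (-1)] = 0/4 = 0
(Exp terms are combined using exp(i*s)*conj(exp(i*t)) = exp(i*(s-t)), and sums of them are collapsed using the identity that for every m > 1 the m distinct m-th roots of unity sum to 0, e.g. 1 + exp(2*I*pi/3) + exp(-2*I*pi/3) = 0.)
Hence the multiplicities are chi_1: 1. Dimension check: dim(chi_3)*dim(chi_2) = 1*1 = 1 and sum (mult * dim) = 1*1 = 1.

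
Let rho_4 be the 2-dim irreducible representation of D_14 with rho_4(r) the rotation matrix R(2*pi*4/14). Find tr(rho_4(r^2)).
chi_{rho_4}(r^2) = 2*cos(2*pi*4*2/14) = -2*cos(pi/7)

Proof sketch: rho_4(r^2) is rotation by angle 2*pi*4*2/14, whose trace is 2*cos(2*pi*4*2/14) = -2*cos(pi/7).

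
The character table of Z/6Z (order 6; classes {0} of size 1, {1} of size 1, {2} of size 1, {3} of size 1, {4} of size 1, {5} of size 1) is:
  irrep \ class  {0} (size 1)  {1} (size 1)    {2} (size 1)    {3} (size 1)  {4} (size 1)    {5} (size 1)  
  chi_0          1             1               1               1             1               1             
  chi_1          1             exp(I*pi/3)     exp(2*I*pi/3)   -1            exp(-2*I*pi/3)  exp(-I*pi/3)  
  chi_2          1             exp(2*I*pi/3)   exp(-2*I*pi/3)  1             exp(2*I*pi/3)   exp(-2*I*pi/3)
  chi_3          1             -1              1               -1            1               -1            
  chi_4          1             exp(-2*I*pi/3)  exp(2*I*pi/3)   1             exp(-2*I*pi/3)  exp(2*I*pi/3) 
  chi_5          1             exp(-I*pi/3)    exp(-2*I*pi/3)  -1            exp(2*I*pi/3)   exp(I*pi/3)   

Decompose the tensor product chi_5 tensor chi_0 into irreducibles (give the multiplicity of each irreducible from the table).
chi_5 tensor chi_0 = chi_5 (all other irreducibles have multiplicity 0).

Derivation: The character of a tensor product is the pointwise product (chi_5 * chi_0)(C) = chi_5(C) * chi_0(C):
  {0}: (1)*(1), {1}: (exp(-I*pi/3))*(1), {2}: (exp(-2*I*pi/3))*(1), {3}: (-1)*(1), {4}: (exp(2*I*pi/3))*(1), {5}: (exp(I*pi/3))*(1)
so (chi_5 * chi_0) takes values
  {0} -> 1, {1} -> exp(-I*pi/3), {2} -> exp(-2*I*pi/3), {3} -> -1, {4} -> exp(2*I*pi/3), {5} -> exp(I*pi/3).
Now take the inner product of this character with each irreducible chi from the table, <chi_5*chi_0, chi> = (1/6) sum_C |C| (chi_5*chi_0)(C) conj(chi(C)):
  <chi_5*chi_0, chi_0> = (1/6)[1*(1)*conj(1) + 1*(exp(-I*pi/3))*conj(1) + 1*(exp(-2*I*pi/3))*conj(1) + 1*(-1)*conj(1) + 1*(exp(2*I*pi/3))*conj(1) + 1*(exp(I*pi/3))*conj(1)]
      = (1/6)[(1) + (exp(-I*pi/3)) + (exp(-2*I*pi/3)) + (-1) + (exp(2*I*pi/3)) + (exp(I*pi/3))] = 0/6 = 0
  <chi_5*chi_0, chi_1> = (1/6)[1*(1)*conj(1) + 1*(exp(-I*pi/3))*conj(exp(I*pi/3)) + 1*(exp(-2*I*pi/3))*conj(exp(2*I*pi/3)) + 1*(-1)*conj(-1) + 1*(exp(2*I*pi/3))*conj(exp(-2*I*pi/3)) + 1*(exp(I*pi/3))*conj(exp(-I*pi/3))]
      = (1/6)[(1) + (exp(-2*I*pi/3)) + (exp(2*I*pi/3)) + (1) + (exp(-2*I*pi/3)) + (exp(2*I*pi/3))] = 0/6 = 0
  <chi_5*chi_0, chi_2> = (1/6)[1*(1)*conj(1) + 1*(exp(-I*pi/3))*conj(exp(2*I*pi/3)) + 1*(exp(-2*I*pi/3))*conj(exp(-2*I*pi/3)) + 1*(-1)*conj(1) + 1*(exp(2*I*pi/3))*conj(exp(2*I*pi/3)) + 1*(exp(I*pi/3))*conj(exp(-2*I*pi/3))]
      = (1/6)[(1) + (-1) + (1) + (-1) + (1) + (-1)] = 0/6 = 0
  <chi_5*chi_0, chi_3> = (1/6)[1*(1)*conj(1) + 1*(exp(-I*pi/3))*conj(-1) + 1*(exp(-2*I*pi/3))*conj(1) + 1*(-1)*conj(-1) + 1*(exp(2*I*pi/3))*conj(1) + 1*(exp(I*pi/3))*conj(-1)]
      = (1/6)[(1) + (-exp(-I*pi/3)) + (exp(-2*I*pi/3)) + (1) + (exp(2*I*pi/3)) + (-exp(I*pi/3))] = 0/6 = 0
  <chi_5*chi_0, chi_4> = (1/6)[1*(1)*conj(1) + 1*(exp(-I*pi/3))*conj(exp(-2*I*pi/3)) + 1*(exp(-2*I*pi/3))*conj(exp(2*I*pi/3)) + 1*(-1)*conj(1) + 1*(exp(2*I*pi/3))*conj(exp(-2*I*pi/3)) + 1*(exp(I*pi/3))*conj(exp(2*I*pi/3))]
      = (1/6)[(1) + (exp(I*pi/3)) + (exp(2*I*pi/3)) + (-1) + (exp(-2*I*pi/3)) + (exp(-I*pi/3))] = 0/6 = 0
  <chi_5*chi_0, chi_5> = (1/6)[1*(1)*conj(1) + 1*(exp(-I*pi/3))*conj(exp(-I*pi/3)) + 1*(exp(-2*I*pi/3))*conj(exp(-2*I*pi/3)) + 1*(-1)*conj(-1) + 1*(exp(2*I*pi/3))*conj(exp(2*I*pi/3)) + 1*(exp(I*pi/3))*conj(exp(I*pi/3))]
      = (1/6)[(1) + (1) + (1) + (1) + (1) + (1)] = 6/6 = 1
(Exp terms are combined using exp(i*s)*conj(exp(i*t)) = exp(i*(s-t)), and sums of them are collapsed using the identity that for every m > 1 the m distinct m-th roots of unity sum to 0, e.g. 1 + exp(2*I*pi/3) + exp(-2*I*pi/3) = 0.)
Hence the multiplicities are chi_5: 1. Dimension check: dim(chi_5)*dim(chi_0) = 1*1 = 1 and sum (mult * dim) = 1*1 = 1.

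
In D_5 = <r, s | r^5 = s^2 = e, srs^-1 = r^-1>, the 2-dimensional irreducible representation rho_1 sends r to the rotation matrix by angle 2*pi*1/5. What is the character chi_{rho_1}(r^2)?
chi_{rho_1}(r^2) = 2*cos(2*pi*1*2/5) = -sqrt(5)/2 - 1/2

Explanation: rho_1(r^2) is rotation by angle 2*pi*1*2/5, whose trace is 2*cos(2*pi*1*2/5) = -sqrt(5)/2 - 1/2.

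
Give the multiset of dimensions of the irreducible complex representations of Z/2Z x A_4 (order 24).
Dimensions: 1, 1, 1, 1, 1, 1, 3, 3

Justification: There are 8 irreducibles (= number of conjugacy classes). Their dimensions d_i satisfy sum d_i^2 = |G| = 24: 1 + 1 + 1 + 1 + 1 + 1 + 9 + 9 = 24. (For the product with Z/2Z: each of the 2 1-dim characters of Z/2Z tensors with each irrep of A_4, giving 2 copies of each A_4-dimension.)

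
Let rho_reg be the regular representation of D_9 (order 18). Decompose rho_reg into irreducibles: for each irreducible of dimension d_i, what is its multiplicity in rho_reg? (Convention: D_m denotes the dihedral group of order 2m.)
Each irreducible V_i of dimension d_i appears with multiplicity d_i, i.e. rho_reg = (direct sum over all irreducibles V_i) d_i V_i. The irreducible dimensions for D_9 are 1, 1, 2, 2, 2, 2: 2 irreducibles of dimension 1, each with multiplicity 1; 4 irreducibles of dimension 2, each with multiplicity 2. Total dimension 2*1*1 + 4*2*2 = 18 = |G|.

Derivation: General theorem: in the regular representation of a finite group G, each irreducible appears with multiplicity equal to its dimension. Check: dim(rho_reg) = sum d_i^2 = 1 + 1 + 4 + 4 + 4 + 4 = 18 = |G|.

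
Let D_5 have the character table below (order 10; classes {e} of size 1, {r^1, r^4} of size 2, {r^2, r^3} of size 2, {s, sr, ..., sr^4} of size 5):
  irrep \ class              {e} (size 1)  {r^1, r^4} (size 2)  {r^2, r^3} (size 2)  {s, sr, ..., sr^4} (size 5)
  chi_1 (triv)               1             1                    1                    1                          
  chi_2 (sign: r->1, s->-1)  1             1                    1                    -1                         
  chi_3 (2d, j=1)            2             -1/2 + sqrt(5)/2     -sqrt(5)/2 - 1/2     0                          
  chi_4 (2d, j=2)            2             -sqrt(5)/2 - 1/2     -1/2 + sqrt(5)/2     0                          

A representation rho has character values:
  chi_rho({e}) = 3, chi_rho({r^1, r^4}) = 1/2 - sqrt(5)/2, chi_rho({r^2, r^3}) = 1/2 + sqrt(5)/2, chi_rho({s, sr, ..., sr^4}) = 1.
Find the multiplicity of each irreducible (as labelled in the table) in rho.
Multiplicities: chi_1: 1, chi_2: 0, chi_3: 0, chi_4: 1.

Proof sketch: Use <chi_rho, chi> = (1/|G|) sum_C |C| * chi_rho(C) * conj(chi(C)) with |G| = 10 for each irreducible chi in the table:
  <chi_rho, chi_1> = (1/10)[1*(3)*conj(1) + 2*(1/2 - sqrt(5)/2)*conj(1) + 2*(1/2 + sqrt(5)/2)*conj(1) + 5*(1)*conj(1)]
      = (1/10)[(3) + (1 - sqrt(5)) + (1 + sqrt(5)) + (5)] = 10/10 = 1
  <chi_rho, chi_2> = (1/10)[1*(3)*conj(1) + 2*(1/2 - sqrt(5)/2)*conj(1) + 2*(1/2 + sqrt(5)/2)*conj(1) + 5*(1)*conj(-1)]
      = (1/10)[(3) + (1 - sqrt(5)) + (1 + sqrt(5)) + (-5)] = 0/10 = 0
  <chi_rho, chi_3> = (1/10)[1*(3)*conj(2) + 2*(1/2 - sqrt(5)/2)*conj(-1/2 + sqrt(5)/2) + 2*(1/2 + sqrt(5)/2)*conj(-sqrt(5)/2 - 1/2) + 5*(1)*conj(0)]
      = (1/10)[(6) + (-3 + sqrt(5)) + (-3 - sqrt(5)) + (0)] = 0/10 = 0
  <chi_rho, chi_4> = (1/10)[1*(3)*conj(2) + 2*(1/2 - sqrt(5)/2)*conj(-sqrt(5)/2 - 1/2) + 2*(1/2 + sqrt(5)/2)*conj(-1/2 + sqrt(5)/2) + 5*(1)*conj(0)]
      = (1/10)[(6) + (2) + (2) + (0)] = 10/10 = 1
Dimension check: dim(rho) = sum (mult * dim) = 1*1 + 0*1 + 0*2 + 1*2 = 3 = chi_rho(e) = 3.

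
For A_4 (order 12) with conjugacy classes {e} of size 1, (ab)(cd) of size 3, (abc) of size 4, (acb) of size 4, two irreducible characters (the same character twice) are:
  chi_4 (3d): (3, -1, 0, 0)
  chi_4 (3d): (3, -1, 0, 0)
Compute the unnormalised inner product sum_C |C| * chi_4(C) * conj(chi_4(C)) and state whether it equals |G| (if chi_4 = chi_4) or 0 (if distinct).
Sum = 12 = |G| = 12; so <chi_4, chi_4> = 1 (norm-1 confirms irreducibility).

Why: Compute term by term over conjugacy classes (|C| * chi_4(C) * conj(chi_4(C))):
  1*(3)*conj(3) + 3*(-1)*conj(-1) + 4*(0)*conj(0) + 4*(0)*conj(0)
  = (9) + (3) + (0) + (0)
  = 12.
(Exp terms are combined using exp(i*s)*conj(exp(i*t)) = exp(i*(s-t)), and sums of them are collapsed using the identity that for every m > 1 the m distinct m-th roots of unity sum to 0, e.g. 1 + exp(2*I*pi/3) + exp(-2*I*pi/3) = 0.)
Dividing by |G| = 12 gives 12/12 = 1, matching the row-orthogonality relation <chi_4, chi_4> = [chi_4 = chi_4].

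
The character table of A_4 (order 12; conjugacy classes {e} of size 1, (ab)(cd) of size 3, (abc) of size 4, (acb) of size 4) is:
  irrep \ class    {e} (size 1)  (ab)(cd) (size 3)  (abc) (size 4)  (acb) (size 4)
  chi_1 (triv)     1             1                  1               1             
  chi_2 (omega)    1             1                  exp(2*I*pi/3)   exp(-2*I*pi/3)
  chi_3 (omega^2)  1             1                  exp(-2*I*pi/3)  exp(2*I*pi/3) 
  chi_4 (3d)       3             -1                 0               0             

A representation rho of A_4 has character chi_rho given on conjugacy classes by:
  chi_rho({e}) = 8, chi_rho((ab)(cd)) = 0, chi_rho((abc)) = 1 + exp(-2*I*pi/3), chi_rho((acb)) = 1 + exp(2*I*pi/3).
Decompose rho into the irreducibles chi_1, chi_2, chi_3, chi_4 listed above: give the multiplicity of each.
Multiplicities: chi_1: 1, chi_2: 0, chi_3: 1, chi_4: 2.

Derivation: Use <chi_rho, chi> = (1/|G|) sum_C |C| * chi_rho(C) * conj(chi(C)) with |G| = 12 for each irreducible chi in the table:
  <chi_rho, chi_1> = (1/12)[1*(8)*conj(1) + 3*(0)*conj(1) + 4*(1 + exp(-2*I*pi/3))*conj(1) + 4*(1 + exp(2*I*pi/3))*conj(1)]
      = (1/12)[(8) + (0) + (4 + 4*exp(-2*I*pi/3)) + (4 + 4*exp(2*I*pi/3))] = 12/12 = 1
  <chi_rho, chi_2> = (1/12)[1*(8)*conj(1) + 3*(0)*conj(1) + 4*(1 + exp(-2*I*pi/3))*conj(exp(2*I*pi/3)) + 4*(1 + exp(2*I*pi/3))*conj(exp(-2*I*pi/3))]
      = (1/12)[(8) + (0) + (-4) + (-4)] = 0/12 = 0
  <chi_rho, chi_3> = (1/12)[1*(8)*conj(1) + 3*(0)*conj(1) + 4*(1 + exp(-2*I*pi/3))*conj(exp(-2*I*pi/3)) + 4*(1 + exp(2*I*pi/3))*conj(exp(2*I*pi/3))]
      = (1/12)[(8) + (0) + (4 + 4*exp(2*I*pi/3)) + (4 + 4*exp(-2*I*pi/3))] = 12/12 = 1
  <chi_rho, chi_4> = (1/12)[1*(8)*conj(3) + 3*(0)*conj(-1) + 4*(1 + exp(-2*I*pi/3))*conj(0) + 4*(1 + exp(2*I*pi/3))*conj(0)]
      = (1/12)[(24) + (0) + (0) + (0)] = 24/12 = 2
(Exp terms are combined using exp(i*s)*conj(exp(i*t)) = exp(i*(s-t)), and sums of them are collapsed using the identity that for every m > 1 the m distinct m-th roots of unity sum to 0, e.g. 1 + exp(2*I*pi/3) + exp(-2*I*pi/3) = 0.)
Dimension check: dim(rho) = sum (mult * dim) = 1*1 + 0*1 + 1*1 + 2*3 = 8 = chi_rho(e) = 8.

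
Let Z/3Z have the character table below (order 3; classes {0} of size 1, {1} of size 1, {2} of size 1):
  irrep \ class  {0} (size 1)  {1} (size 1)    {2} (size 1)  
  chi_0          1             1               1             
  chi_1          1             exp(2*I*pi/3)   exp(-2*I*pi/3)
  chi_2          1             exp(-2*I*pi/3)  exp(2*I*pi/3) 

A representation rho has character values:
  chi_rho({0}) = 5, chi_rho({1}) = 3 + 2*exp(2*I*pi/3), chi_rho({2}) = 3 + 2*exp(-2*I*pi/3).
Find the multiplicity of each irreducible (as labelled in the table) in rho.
Multiplicities: chi_0: 3, chi_1: 2, chi_2: 0.

Reasoning: Use <chi_rho, chi> = (1/|G|) sum_C |C| * chi_rho(C) * conj(chi(C)) with |G| = 3 for each irreducible chi in the table:
  <chi_rho, chi_0> = (1/3)[1*(5)*conj(1) + 1*(3 + 2*exp(2*I*pi/3))*conj(1) + 1*(3 + 2*exp(-2*I*pi/3))*conj(1)]
      = (1/3)[(5) + (3 + 2*exp(2*I*pi/3)) + (3 + 2*exp(-2*I*pi/3))] = 9/3 = 3
  <chi_rho, chi_1> = (1/3)[1*(5)*conj(1) + 1*(3 + 2*exp(2*I*pi/3))*conj(exp(2*I*pi/3)) + 1*(3 + 2*exp(-2*I*pi/3))*conj(exp(-2*I*pi/3))]
      = (1/3)[(5) + (2 + 3*exp(-2*I*pi/3)) + (2 + 3*exp(2*I*pi/3))] = 6/3 = 2
  <chi_rho, chi_2> = (1/3)[1*(5)*conj(1) + 1*(3 + 2*exp(2*I*pi/3))*conj(exp(-2*I*pi/3)) + 1*(3 + 2*exp(-2*I*pi/3))*conj(exp(2*I*pi/3))]
      = (1/3)[(5) + (2*exp(-2*I*pi/3) + 3*exp(2*I*pi/3)) + (3*exp(-2*I*pi/3) + 2*exp(2*I*pi/3))] = 0/3 = 0
(Exp terms are combined using exp(i*s)*conj(exp(i*t)) = exp(i*(s-t)), and sums of them are collapsed using the identity that for every m > 1 the m distinct m-th roots of unity sum to 0, e.g. 1 + exp(2*I*pi/3) + exp(-2*I*pi/3) = 0.)
Dimension check: dim(rho) = sum (mult * dim) = 3*1 + 2*1 + 0*1 = 5 = chi_rho(e) = 5.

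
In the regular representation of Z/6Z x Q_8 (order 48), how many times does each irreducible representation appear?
Each irreducible V_i of dimension d_i appears with multiplicity d_i, i.e. rho_reg = (direct sum over all irreducibles V_i) d_i V_i. The irreducible dimensions for Z/6Z x Q_8 are 1, 1, 1, 1, 1, 1, 1, 1, 1, 1, 1, 1, 1, 1, 1, 1, 1, 1, 1, 1, 1, 1, 1, 1, 2, 2, 2, 2, 2, 2: 24 irreducibles of dimension 1, each with multiplicity 1; 6 irreducibles of dimension 2, each with multiplicity 2. Total dimension 24*1*1 + 6*2*2 = 48 = |G|.

Working: General theorem: in the regular representation of a finite group G, each irreducible appears with multiplicity equal to its dimension. Check: dim(rho_reg) = sum d_i^2 = 1 + 1 + 1 + 1 + 1 + 1 + 1 + 1 + 1 + 1 + 1 + 1 + 1 + 1 + 1 + 1 + 1 + 1 + 1 + 1 + 1 + 1 + 1 + 1 + 4 + 4 + 4 + 4 + 4 + 4 = 48 = |G|.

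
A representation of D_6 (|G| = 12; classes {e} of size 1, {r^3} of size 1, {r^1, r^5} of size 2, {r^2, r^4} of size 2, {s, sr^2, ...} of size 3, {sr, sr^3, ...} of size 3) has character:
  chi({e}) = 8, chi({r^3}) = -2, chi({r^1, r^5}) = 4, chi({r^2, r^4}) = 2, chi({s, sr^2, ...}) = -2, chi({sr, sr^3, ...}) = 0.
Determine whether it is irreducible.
Not irreducible (reducible): <chi, chi> = 10 > 1.

Proof sketch: <chi, chi> = (1/|G|) sum_C |C| * |chi(C)|^2 = (1/12)[1*|8|^2 + 1*|-2|^2 + 2*|4|^2 + 2*|2|^2 + 3*|-2|^2 + 3*|0|^2]
  = (1/12)[(64) + (4) + (32) + (8) + (12) + (0)] = 120/12 = 10.
A character is irreducible iff <chi, chi> = 1, so this representation is reducible.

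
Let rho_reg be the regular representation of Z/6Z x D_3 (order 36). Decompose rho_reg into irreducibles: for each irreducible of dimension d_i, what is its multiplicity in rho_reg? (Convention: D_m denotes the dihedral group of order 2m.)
Each irreducible V_i of dimension d_i appears with multiplicity d_i, i.e. rho_reg = (direct sum over all irreducibles V_i) d_i V_i. The irreducible dimensions for Z/6Z x D_3 are 1, 1, 1, 1, 1, 1, 1, 1, 1, 1, 1, 1, 2, 2, 2, 2, 2, 2: 12 irreducibles of dimension 1, each with multiplicity 1; 6 irreducibles of dimension 2, each with multiplicity 2. Total dimension 12*1*1 + 6*2*2 = 36 = |G|.

Justification: General theorem: in the regular representation of a finite group G, each irreducible appears with multiplicity equal to its dimension. Check: dim(rho_reg) = sum d_i^2 = 1 + 1 + 1 + 1 + 1 + 1 + 1 + 1 + 1 + 1 + 1 + 1 + 4 + 4 + 4 + 4 + 4 + 4 = 36 = |G|.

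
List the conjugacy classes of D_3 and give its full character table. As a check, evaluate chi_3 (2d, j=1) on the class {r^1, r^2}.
Conjugacy classes: {e} of size 1, {r^1, r^2} of size 2, {s, sr, ..., sr^2} of size 3.
Character table:
  irrep \ class              {e} (size 1)  {r^1, r^2} (size 2)  {s, sr, ..., sr^2} (size 3)
  chi_1 (triv)               1             1                    1                          
  chi_2 (sign: r->1, s->-1)  1             1                    -1                         
  chi_3 (2d, j=1)            2             -1                   0                          

Spot check: chi_3 (2d, j=1) on {r^1, r^2} = -1.

Solution. D_3 has order 2*3 = 6 with 3 conjugacy classes, hence 3 irreducibles. Sum of squared dims 1 + 1 + 4 = 6 = |G|. Linear characters come from the abelianisation; the 2-dimensional irreps have character r^k -> 2*cos(2*pi*j*k/3), reflections -> 0.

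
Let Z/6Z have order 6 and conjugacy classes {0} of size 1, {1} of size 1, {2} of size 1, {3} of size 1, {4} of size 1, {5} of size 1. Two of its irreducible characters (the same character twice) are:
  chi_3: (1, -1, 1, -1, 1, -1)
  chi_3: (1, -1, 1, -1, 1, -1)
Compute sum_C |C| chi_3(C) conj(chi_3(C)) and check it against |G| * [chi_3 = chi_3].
Sum = 6 = |G| = 6; so <chi_3, chi_3> = 1 (norm-1 confirms irreducibility).

Working: Compute term by term over conjugacy classes (|C| * chi_3(C) * conj(chi_3(C))):
  1*(1)*conj(1) + 1*(-1)*conj(-1) + 1*(1)*conj(1) + 1*(-1)*conj(-1) + 1*(1)*conj(1) + 1*(-1)*conj(-1)
  = (1) + (1) + (1) + (1) + (1) + (1)
  = 6.
(Exp terms are combined using exp(i*s)*conj(exp(i*t)) = exp(i*(s-t)), and sums of them are collapsed using the identity that for every m > 1 the m distinct m-th roots of unity sum to 0, e.g. 1 + exp(2*I*pi/3) + exp(-2*I*pi/3) = 0.)
Dividing by |G| = 6 gives 6/6 = 1, matching the row-orthogonality relation <chi_3, chi_3> = [chi_3 = chi_3].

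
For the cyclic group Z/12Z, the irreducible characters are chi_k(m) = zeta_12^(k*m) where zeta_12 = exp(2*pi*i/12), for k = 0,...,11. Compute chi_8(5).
chi_8(5) = zeta_12^40 = exp(2*I*pi/3)

Justification: chi_8(5) = zeta_12^(8*5) = zeta_12^40. Since zeta_12^12 = 1, this equals zeta_12^4 = exp(2*pi*i*4/12) = exp(2*I*pi/3).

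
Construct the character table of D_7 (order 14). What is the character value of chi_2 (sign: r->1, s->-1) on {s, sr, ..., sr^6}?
Conjugacy classes: {e} of size 1, {r^1, r^6} of size 2, {r^2, r^5} of size 2, {r^3, r^4} of size 2, {s, sr, ..., sr^6} of size 7.
Character table:
  irrep \ class              {e} (size 1)  {r^1, r^6} (size 2)  {r^2, r^5} (size 2)  {r^3, r^4} (size 2)  {s, sr, ..., sr^6} (size 7)
  chi_1 (triv)               1             1                    1                    1                    1                          
  chi_2 (sign: r->1, s->-1)  1             1                    1                    1                    -1                         
  chi_3 (2d, j=1)            2             2*cos(2*pi/7)        -2*cos(3*pi/7)       -2*cos(pi/7)         0                          
  chi_4 (2d, j=2)            2             -2*cos(3*pi/7)       -2*cos(pi/7)         2*cos(2*pi/7)        0                          
  chi_5 (2d, j=3)            2             -2*cos(pi/7)         2*cos(2*pi/7)        -2*cos(3*pi/7)       0                          

Spot check: chi_2 (sign: r->1, s->-1) on {s, sr, ..., sr^6} = -1.

Justification: D_7 has order 2*7 = 14 with 5 conjugacy classes, hence 5 irreducibles. Sum of squared dims 1 + 1 + 4 + 4 + 4 = 14 = |G|. Linear characters come from the abelianisation; the 2-dimensional irreps have character r^k -> 2*cos(2*pi*j*k/7), reflections -> 0.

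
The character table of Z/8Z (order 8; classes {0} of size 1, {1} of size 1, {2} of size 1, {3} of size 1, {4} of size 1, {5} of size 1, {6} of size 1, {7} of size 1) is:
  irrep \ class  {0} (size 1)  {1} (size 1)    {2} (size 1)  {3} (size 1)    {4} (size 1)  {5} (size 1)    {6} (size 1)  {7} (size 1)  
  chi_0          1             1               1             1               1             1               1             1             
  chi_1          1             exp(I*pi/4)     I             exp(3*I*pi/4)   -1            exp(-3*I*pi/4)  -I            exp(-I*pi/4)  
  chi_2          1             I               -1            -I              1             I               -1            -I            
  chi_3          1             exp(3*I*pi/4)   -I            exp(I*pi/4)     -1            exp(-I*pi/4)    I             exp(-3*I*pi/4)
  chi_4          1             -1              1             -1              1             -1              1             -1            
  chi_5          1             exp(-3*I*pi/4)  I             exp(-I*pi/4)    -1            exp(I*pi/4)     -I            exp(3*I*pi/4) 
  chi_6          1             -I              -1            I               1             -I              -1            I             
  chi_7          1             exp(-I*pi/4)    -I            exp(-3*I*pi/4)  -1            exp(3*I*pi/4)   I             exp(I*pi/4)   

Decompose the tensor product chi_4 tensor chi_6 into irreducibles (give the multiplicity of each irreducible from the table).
chi_4 tensor chi_6 = chi_2 (all other irreducibles have multiplicity 0).

Reasoning: The character of a tensor product is the pointwise product (chi_4 * chi_6)(C) = chi_4(C) * chi_6(C):
  {0}: (1)*(1), {1}: (-1)*(-I), {2}: (1)*(-1), {3}: (-1)*(I), {4}: (1)*(1), {5}: (-1)*(-I), {6}: (1)*(-1), {7}: (-1)*(I)
so (chi_4 * chi_6) takes values
  {0} -> 1, {1} -> I, {2} -> -1, {3} -> -I, {4} -> 1, {5} -> I, {6} -> -1, {7} -> -I.
Now take the inner product of this character with each irreducible chi from the table, <chi_4*chi_6, chi> = (1/8) sum_C |C| (chi_4*chi_6)(C) conj(chi(C)):
  <chi_4*chi_6, chi_0> = (1/8)[1*(1)*conj(1) + 1*(I)*conj(1) + 1*(-1)*conj(1) + 1*(-I)*conj(1) + 1*(1)*conj(1) + 1*(I)*conj(1) + 1*(-1)*conj(1) + 1*(-I)*conj(1)]
      = (1/8)[(1) + (I) + (-1) + (-I) + (1) + (I) + (-1) + (-I)] = 0/8 = 0
  <chi_4*chi_6, chi_1> = (1/8)[1*(1)*conj(1) + 1*(I)*conj(exp(I*pi/4)) + 1*(-1)*conj(I) + 1*(-I)*conj(exp(3*I*pi/4)) + 1*(1)*conj(-1) + 1*(I)*conj(exp(-3*I*pi/4)) + 1*(-1)*conj(-I) + 1*(-I)*conj(exp(-I*pi/4))]
      = (1/8)[(1) + (exp(I*pi/4)) + (I) + (-exp(-I*pi/4)) + (-1) + (exp(-3*I*pi/4)) + (-I) + (-exp(3*I*pi/4))] = 0/8 = 0
  <chi_4*chi_6, chi_2> = (1/8)[1*(1)*conj(1) + 1*(I)*conj(I) + 1*(-1)*conj(-1) + 1*(-I)*conj(-I) + 1*(1)*conj(1) + 1*(I)*conj(I) + 1*(-1)*conj(-1) + 1*(-I)*conj(-I)]
      = (1/8)[(1) + (1) + (1) + (1) + (1) + (1) + (1) + (1)] = 8/8 = 1
  <chi_4*chi_6, chi_3> = (1/8)[1*(1)*conj(1) + 1*(I)*conj(exp(3*I*pi/4)) + 1*(-1)*conj(-I) + 1*(-I)*conj(exp(I*pi/4)) + 1*(1)*conj(-1) + 1*(I)*conj(exp(-I*pi/4)) + 1*(-1)*conj(I) + 1*(-I)*conj(exp(-3*I*pi/4))]
      = (1/8)[(1) + (exp(-I*pi/4)) + (-I) + (-exp(I*pi/4)) + (-1) + (exp(3*I*pi/4)) + (I) + (-exp(-3*I*pi/4))] = 0/8 = 0
  <chi_4*chi_6, chi_4> = (1/8)[1*(1)*conj(1) + 1*(I)*conj(-1) + 1*(-1)*conj(1) + 1*(-I)*conj(-1) + 1*(1)*conj(1) + 1*(I)*conj(-1) + 1*(-1)*conj(1) + 1*(-I)*conj(-1)]
      = (1/8)[(1) + (-I) + (-1) + (I) + (1) + (-I) + (-1) + (I)] = 0/8 = 0
  <chi_4*chi_6, chi_5> = (1/8)[1*(1)*conj(1) + 1*(I)*conj(exp(-3*I*pi/4)) + 1*(-1)*conj(I) + 1*(-I)*conj(exp(-I*pi/4)) + 1*(1)*conj(-1) + 1*(I)*conj(exp(I*pi/4)) + 1*(-1)*conj(-I) + 1*(-I)*conj(exp(3*I*pi/4))]
      = (1/8)[(1) + (exp(-3*I*pi/4)) + (I) + (-exp(3*I*pi/4)) + (-1) + (exp(I*pi/4)) + (-I) + (-exp(-I*pi/4))] = 0/8 = 0
  <chi_4*chi_6, chi_6> = (1/8)[1*(1)*conj(1) + 1*(I)*conj(-I) + 1*(-1)*conj(-1) + 1*(-I)*conj(I) + 1*(1)*conj(1) + 1*(I)*conj(-I) + 1*(-1)*conj(-1) + 1*(-I)*conj(I)]
      = (1/8)[(1) + (-1) + (1) + (-1) + (1) + (-1) + (1) + (-1)] = 0/8 = 0
  <chi_4*chi_6, chi_7> = (1/8)[1*(1)*conj(1) + 1*(I)*conj(exp(-I*pi/4)) + 1*(-1)*conj(-I) + 1*(-I)*conj(exp(-3*I*pi/4)) + 1*(1)*conj(-1) + 1*(I)*conj(exp(3*I*pi/4)) + 1*(-1)*conj(I) + 1*(-I)*conj(exp(I*pi/4))]
      = (1/8)[(1) + (exp(3*I*pi/4)) + (-I) + (-exp(-3*I*pi/4)) + (-1) + (exp(-I*pi/4)) + (I) + (-exp(I*pi/4))] = 0/8 = 0
(Exp terms are combined using exp(i*s)*conj(exp(i*t)) = exp(i*(s-t)), and sums of them are collapsed using the identity that for every m > 1 the m distinct m-th roots of unity sum to 0, e.g. 1 + exp(2*I*pi/3) + exp(-2*I*pi/3) = 0.)
Hence the multiplicities are chi_2: 1. Dimension check: dim(chi_4)*dim(chi_6) = 1*1 = 1 and sum (mult * dim) = 1*1 = 1.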